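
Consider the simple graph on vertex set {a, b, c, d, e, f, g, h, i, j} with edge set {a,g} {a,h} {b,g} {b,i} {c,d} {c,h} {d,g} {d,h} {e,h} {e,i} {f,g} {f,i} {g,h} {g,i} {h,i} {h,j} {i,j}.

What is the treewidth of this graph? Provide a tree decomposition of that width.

Treewidth 2.
Bags: B1 = {g, h, i}  B2 = {a, g, h}  B3 = {d, g, h}  B4 = {e, h, i}  B5 = {h, i, j}  B6 = {c, d, h}  B7 = {f, g, i}  B8 = {b, g, i}
Tree: B1–B2, B2–B3, B1–B4, B1–B5, B3–B6, B1–B7, B1–B8

Each bag holds 3 vertices, so the decomposition has width 2, which upper-bounds the treewidth. For the lower bound, the 3 vertices {d, g, h} are pairwise adjacent, and any tree decomposition puts a clique entirely inside one bag — forcing width ≥ 2. Hence tw(G) = 2 exactly.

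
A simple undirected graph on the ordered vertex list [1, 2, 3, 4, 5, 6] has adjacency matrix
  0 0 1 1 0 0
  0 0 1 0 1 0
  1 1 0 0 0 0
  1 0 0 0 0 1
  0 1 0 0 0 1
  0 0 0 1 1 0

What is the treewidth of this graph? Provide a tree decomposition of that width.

Treewidth 2.
One such decomposition:
Bags: B1 = {1, 4, 6}  B2 = {1, 5, 6}  B3 = {1, 2, 5}  B4 = {1, 2, 3}
Tree: B1–B2, B2–B3, B3–B4

The largest bag has 3 vertices, giving width 2; this decomposition certifies tw(G) ≤ 2. The edges 1–4–6–5–2–3–1 form a cycle, so G is not a tree and its treewidth is at least 2. Therefore the treewidth is 2.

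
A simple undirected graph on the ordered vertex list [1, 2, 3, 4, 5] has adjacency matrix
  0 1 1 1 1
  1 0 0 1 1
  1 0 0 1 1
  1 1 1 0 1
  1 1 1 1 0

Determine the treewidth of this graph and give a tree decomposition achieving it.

Treewidth 3.
One such decomposition:
Bags: B1 = {1, 3, 4, 5}  B2 = {1, 2, 4, 5}
Tree: B1–B2

Every bag has size at most 4, so the width is 4 − 1 = 3 and tw(G) ≤ 3. For the lower bound, the 4 vertices {1, 2, 4, 5} are pairwise adjacent, and any tree decomposition puts a clique entirely inside one bag — forcing width ≥ 3. Therefore the treewidth is 3.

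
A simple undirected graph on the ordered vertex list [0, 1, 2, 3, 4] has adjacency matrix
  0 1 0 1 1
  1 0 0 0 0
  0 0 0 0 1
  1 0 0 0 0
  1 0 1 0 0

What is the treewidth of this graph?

A width-1 tree decomposition is:
Bags: B1 = {0, 4}  B2 = {0, 1}  B3 = {2, 4}  B4 = {0, 3}
Tree: B1–B2, B1–B3, B1–B4
Each bag holds 2 vertices, so the decomposition has width 1, which upper-bounds the treewidth. Any graph with an edge has treewidth ≥ 1, and G has the edge 4–0. Combining the bounds, tw(G) = 1.

1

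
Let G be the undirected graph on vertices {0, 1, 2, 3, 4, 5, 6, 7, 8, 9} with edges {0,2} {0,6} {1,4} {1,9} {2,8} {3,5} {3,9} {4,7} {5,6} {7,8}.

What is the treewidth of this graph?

2

A width-2 tree decomposition is:
Bags: B1 = {1, 4, 7}  B2 = {1, 7, 8}  B3 = {1, 2, 8}  B4 = {0, 1, 2}  B5 = {0, 1, 6}  B6 = {1, 5, 6}  B7 = {1, 3, 5}  B8 = {1, 3, 9}
Tree: B1–B2, B2–B3, B3–B4, B4–B5, B5–B6, B6–B7, B7–B8
Every bag has size at most 3, so the width is 3 − 1 = 2 and tw(G) ≤ 2. Since 1–4–7–8–2–0–6–5–3–9–1 is a cycle in G, G is not acyclic. Forests are exactly the graphs of treewidth ≤ 1, so tw(G) ≥ 2. Therefore the treewidth is 2.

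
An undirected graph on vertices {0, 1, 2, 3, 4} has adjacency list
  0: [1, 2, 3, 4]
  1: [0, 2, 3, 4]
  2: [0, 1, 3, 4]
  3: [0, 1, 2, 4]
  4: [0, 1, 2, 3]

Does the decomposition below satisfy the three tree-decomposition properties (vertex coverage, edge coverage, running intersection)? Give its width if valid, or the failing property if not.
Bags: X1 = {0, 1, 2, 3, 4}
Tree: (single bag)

Yes; width 4.

Checking the three conditions: (i) the bags cover all of {0, 1, 2, 3, 4}; (ii) for each edge, some bag contains both endpoints; (iii) the bags containing any fixed vertex form a subtree. All hold, so the decomposition is valid with width 5 − 1 = 4.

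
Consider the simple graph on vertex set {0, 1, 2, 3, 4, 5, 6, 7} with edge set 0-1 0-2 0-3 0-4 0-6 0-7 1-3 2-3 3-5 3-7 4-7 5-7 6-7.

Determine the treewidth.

A width-2 tree decomposition is:
Bags: B1 = {0, 2, 3}  B2 = {0, 3, 7}  B3 = {3, 5, 7}  B4 = {0, 1, 3}  B5 = {0, 4, 7}  B6 = {0, 6, 7}
Tree: B1–B2, B2–B3, B1–B4, B2–B5, B2–B6
Every bag has size at most 3, so the width is 3 − 1 = 2 and tw(G) ≤ 2. Conversely, {0, 1, 3} is a clique of size 3, and the vertices of any clique must share a bag in every tree decomposition; so some bag has ≥ 3 vertices and tw(G) ≥ 2. The upper and lower bounds meet at 2, so that is the treewidth.

2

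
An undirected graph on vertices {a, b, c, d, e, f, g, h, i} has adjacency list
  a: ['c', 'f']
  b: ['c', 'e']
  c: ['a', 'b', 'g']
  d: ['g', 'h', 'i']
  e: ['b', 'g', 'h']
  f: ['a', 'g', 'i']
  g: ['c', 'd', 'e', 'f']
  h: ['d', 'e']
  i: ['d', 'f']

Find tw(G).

A width-3 tree decomposition is:
Bags: B1 = {a, c, f, i}  B2 = {c, f, g, i}  B3 = {c, d, g, i}  B4 = {b, c, d, g}  B5 = {b, d, e, g}  B6 = {b, d, e, h}
Tree: B1–B2, B2–B3, B3–B4, B4–B5, B5–B6
The largest bag has 4 vertices, giving width 3; this decomposition certifies tw(G) ≤ 3. For the lower bound: the 4 vertex sets {a,f,i}, {c}, {g}, {b,d,e,h} are disjoint, each induces a connected subgraph, and every pair is joined by at least one edge of G. Contracting each set to a single vertex therefore yields K_{4} as a minor, and since treewidth is minor-monotone, tw(G) ≥ tw(K_{4}) = 3. Hence tw(G) = 3 exactly.

3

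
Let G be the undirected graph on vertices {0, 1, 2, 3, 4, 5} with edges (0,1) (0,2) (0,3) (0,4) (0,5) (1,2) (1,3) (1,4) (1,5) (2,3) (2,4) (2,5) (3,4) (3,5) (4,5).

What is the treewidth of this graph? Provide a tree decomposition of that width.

With just one bag of size 6, the width is 6 − 1 = 5, so tw(G) ≤ 5. Conversely, {0, 1, 2, 3, 4, 5} is a clique of size 6, and the vertices of any clique must share a bag in every tree decomposition; so some bag has ≥ 6 vertices and tw(G) ≥ 5. The upper and lower bounds meet at 5, so that is the treewidth.

Treewidth 5.
Bags: B1 = {0, 1, 2, 3, 4, 5}
Tree: (single bag)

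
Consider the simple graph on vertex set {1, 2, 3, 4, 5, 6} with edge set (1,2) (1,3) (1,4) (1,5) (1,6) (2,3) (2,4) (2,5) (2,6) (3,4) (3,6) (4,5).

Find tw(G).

3

A width-3 tree decomposition is:
Bags: B1 = {1, 2, 4, 5}  B2 = {1, 2, 3, 4}  B3 = {1, 2, 3, 6}
Tree: B1–B2, B2–B3
Every bag has size at most 4, so the width is 4 − 1 = 3 and tw(G) ≤ 3. For the lower bound, the 4 vertices {1, 2, 3, 4} are pairwise adjacent, and any tree decomposition puts a clique entirely inside one bag — forcing width ≥ 3. Hence tw(G) = 3 exactly.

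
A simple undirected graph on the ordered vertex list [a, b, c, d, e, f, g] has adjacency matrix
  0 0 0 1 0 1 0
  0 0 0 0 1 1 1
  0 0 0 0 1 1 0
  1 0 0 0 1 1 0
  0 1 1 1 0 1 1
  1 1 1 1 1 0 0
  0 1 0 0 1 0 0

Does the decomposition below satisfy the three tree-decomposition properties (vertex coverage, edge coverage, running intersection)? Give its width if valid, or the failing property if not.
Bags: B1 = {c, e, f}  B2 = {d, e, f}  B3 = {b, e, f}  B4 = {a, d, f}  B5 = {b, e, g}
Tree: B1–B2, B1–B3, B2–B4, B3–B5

Vertex coverage: the bags together contain {a, b, c, d, e, f, g}, the full vertex set. Edge coverage: each edge of G has both endpoints in at least one bag. Running intersection: for every vertex, the bags containing it form a connected subtree. All three properties hold, so this is a valid tree decomposition of width max|bag| − 1 = 2, and hence tw(G) ≤ 2.

Yes; width 2.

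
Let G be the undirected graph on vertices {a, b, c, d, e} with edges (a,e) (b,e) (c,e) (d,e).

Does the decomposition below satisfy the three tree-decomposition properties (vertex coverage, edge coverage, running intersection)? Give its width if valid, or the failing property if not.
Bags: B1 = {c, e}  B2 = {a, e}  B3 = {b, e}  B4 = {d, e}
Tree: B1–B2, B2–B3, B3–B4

Yes; width 1.

Vertex coverage: the bags together contain {a, b, c, d, e}, the full vertex set. Edge coverage: each edge of G has both endpoints in at least one bag. Running intersection: for every vertex, the bags containing it form a connected subtree. All three properties hold, so this is a valid tree decomposition of width max|bag| − 1 = 1, and hence tw(G) ≤ 1.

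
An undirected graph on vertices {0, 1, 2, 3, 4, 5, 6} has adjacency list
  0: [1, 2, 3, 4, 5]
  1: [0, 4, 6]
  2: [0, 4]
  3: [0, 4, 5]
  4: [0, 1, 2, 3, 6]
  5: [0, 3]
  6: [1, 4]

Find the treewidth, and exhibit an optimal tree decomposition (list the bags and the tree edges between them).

Treewidth 2.
One such decomposition:
Bags: B1 = {1, 4, 6}  B2 = {0, 1, 4}  B3 = {0, 3, 4}  B4 = {0, 3, 5}  B5 = {0, 2, 4}
Tree: B1–B2, B2–B3, B3–B4, B2–B5

The largest bag has 3 vertices, giving width 2; this decomposition certifies tw(G) ≤ 2. For the lower bound, the 3 vertices {0, 1, 4} are pairwise adjacent, and any tree decomposition puts a clique entirely inside one bag — forcing width ≥ 2. Therefore the treewidth is 2.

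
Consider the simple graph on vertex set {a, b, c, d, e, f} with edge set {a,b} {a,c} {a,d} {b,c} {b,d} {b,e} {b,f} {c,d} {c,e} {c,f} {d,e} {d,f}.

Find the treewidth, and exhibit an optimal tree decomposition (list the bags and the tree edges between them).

Each bag holds 4 vertices, so the decomposition has width 3, which upper-bounds the treewidth. Conversely, {b, c, d, e} is a clique of size 4, and the vertices of any clique must share a bag in every tree decomposition; so some bag has ≥ 4 vertices and tw(G) ≥ 3. Therefore the treewidth is 3.

Treewidth 3.
One optimal decomposition is:
Bags: B1 = {a, b, c, d}  B2 = {b, c, d, e}  B3 = {b, c, d, f}
Tree: B1–B2, B2–B3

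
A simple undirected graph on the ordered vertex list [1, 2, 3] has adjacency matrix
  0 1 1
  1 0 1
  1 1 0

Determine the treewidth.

2

A width-2 tree decomposition is:
Bags: B1 = {1, 2, 3}
Tree: (single bag)
A single bag containing all 3 vertices is trivially a valid decomposition of width 2. On the other hand G contains the 3-clique {1, 2, 3}. A clique must lie in a single bag of any decomposition, so no decomposition can have width below 2. Combining the bounds, tw(G) = 2.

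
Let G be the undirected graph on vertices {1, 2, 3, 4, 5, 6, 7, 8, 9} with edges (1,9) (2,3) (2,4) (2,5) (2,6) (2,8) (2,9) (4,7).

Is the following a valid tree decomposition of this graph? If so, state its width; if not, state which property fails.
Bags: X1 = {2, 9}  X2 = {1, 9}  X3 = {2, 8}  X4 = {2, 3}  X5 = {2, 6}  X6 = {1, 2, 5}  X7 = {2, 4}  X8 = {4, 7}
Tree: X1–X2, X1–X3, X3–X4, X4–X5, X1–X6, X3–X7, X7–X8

A tree decomposition must satisfy three properties: every vertex lies in some bag; for every edge, both endpoints lie together in some bag; and for every vertex, the bags containing it form a connected subtree. Here bags containing vertex 1 are not connected in the tree, so the decomposition is invalid.

No — bags containing vertex 1 are not connected in the tree.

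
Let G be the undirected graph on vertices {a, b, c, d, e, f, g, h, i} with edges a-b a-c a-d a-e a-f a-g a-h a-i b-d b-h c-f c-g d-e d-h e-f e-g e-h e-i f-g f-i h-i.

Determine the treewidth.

A width-3 tree decomposition is:
Bags: B1 = {a, e, f, i}  B2 = {a, e, h, i}  B3 = {a, e, f, g}  B4 = {a, c, f, g}  B5 = {a, d, e, h}  B6 = {a, b, d, h}
Tree: B1–B2, B1–B3, B3–B4, B2–B5, B5–B6
Every bag has size at most 4, so the width is 4 − 1 = 3 and tw(G) ≤ 3. For the lower bound, the 4 vertices {a, d, e, h} are pairwise adjacent, and any tree decomposition puts a clique entirely inside one bag — forcing width ≥ 3. Hence tw(G) = 3 exactly.

3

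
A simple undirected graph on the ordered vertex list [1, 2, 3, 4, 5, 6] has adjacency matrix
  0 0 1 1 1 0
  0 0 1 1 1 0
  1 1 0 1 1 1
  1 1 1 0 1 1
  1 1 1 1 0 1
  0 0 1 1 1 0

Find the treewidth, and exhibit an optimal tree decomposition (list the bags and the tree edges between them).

Every bag has size at most 4, so the width is 4 − 1 = 3 and tw(G) ≤ 3. Conversely, {1, 3, 4, 5} is a clique of size 4, and the vertices of any clique must share a bag in every tree decomposition; so some bag has ≥ 4 vertices and tw(G) ≥ 3. The upper and lower bounds meet at 3, so that is the treewidth.

Treewidth 3.
One such decomposition:
Bags: B1 = {2, 3, 4, 5}  B2 = {3, 4, 5, 6}  B3 = {1, 3, 4, 5}
Tree: B1–B2, B2–B3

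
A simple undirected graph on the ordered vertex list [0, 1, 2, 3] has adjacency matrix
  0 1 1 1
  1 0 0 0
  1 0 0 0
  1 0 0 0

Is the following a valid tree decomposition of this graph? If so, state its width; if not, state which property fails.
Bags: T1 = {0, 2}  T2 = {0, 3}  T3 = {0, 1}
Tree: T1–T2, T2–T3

Every vertex of G appears in some bag (union = {0, 1, 2, 3}); every edge is covered by a bag; and for each vertex v the set of bags containing v is connected in the bag tree. The decomposition is therefore valid. The largest bag has 2 vertices, so the width is 1.

Yes; width 1.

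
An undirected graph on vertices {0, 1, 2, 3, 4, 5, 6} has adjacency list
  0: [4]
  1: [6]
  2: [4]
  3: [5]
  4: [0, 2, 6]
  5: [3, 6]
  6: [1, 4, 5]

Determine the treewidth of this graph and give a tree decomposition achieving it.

The largest bag has 2 vertices, giving width 1; this decomposition certifies tw(G) ≤ 1. Any graph with an edge has treewidth ≥ 1, and G has the edge 1–6. Therefore the treewidth is 1.

Treewidth 1.
One such decomposition:
Bags: B1 = {1, 6}  B2 = {5, 6}  B3 = {3, 5}  B4 = {4, 6}  B5 = {2, 4}  B6 = {0, 4}
Tree: B1–B2, B2–B3, B1–B4, B4–B5, B4–B6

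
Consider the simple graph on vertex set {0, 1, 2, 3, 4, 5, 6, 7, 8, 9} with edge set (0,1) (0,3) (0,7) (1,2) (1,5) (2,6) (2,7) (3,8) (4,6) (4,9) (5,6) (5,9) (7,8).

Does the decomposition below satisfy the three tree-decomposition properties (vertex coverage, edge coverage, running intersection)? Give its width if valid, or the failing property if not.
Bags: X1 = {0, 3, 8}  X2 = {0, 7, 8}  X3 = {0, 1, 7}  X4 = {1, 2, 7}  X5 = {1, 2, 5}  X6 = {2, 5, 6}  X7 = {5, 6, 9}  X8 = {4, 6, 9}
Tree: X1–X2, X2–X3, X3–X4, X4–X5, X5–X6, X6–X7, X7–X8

Every vertex of G appears in some bag (union = {0, 1, 2, 3, 4, 5, 6, 7, 8, 9}); every edge is covered by a bag; and for each vertex v the set of bags containing v is connected in the bag tree. The decomposition is therefore valid. The largest bag has 3 vertices, so the width is 2.

Yes; width 2.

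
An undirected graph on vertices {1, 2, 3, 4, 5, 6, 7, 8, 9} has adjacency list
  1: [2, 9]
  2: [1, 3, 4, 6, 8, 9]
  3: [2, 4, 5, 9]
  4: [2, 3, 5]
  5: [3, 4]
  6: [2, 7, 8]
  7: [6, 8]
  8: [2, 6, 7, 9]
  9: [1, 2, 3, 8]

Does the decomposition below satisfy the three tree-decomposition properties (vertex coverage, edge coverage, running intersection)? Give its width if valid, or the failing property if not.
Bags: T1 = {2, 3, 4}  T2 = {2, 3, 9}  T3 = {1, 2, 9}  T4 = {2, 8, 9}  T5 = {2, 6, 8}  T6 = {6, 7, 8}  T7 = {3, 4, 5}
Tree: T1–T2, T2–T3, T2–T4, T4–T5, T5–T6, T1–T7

Every vertex of G appears in some bag (union = {1, 2, 3, 4, 5, 6, 7, 8, 9}); every edge is covered by a bag; and for each vertex v the set of bags containing v is connected in the bag tree. The decomposition is therefore valid. The largest bag has 3 vertices, so the width is 2.

Yes; width 2.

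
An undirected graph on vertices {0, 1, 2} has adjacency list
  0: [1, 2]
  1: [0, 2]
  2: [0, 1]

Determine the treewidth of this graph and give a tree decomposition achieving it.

A single bag containing all 3 vertices is trivially a valid decomposition of width 2. For the lower bound, the 3 vertices {0, 1, 2} are pairwise adjacent, and any tree decomposition puts a clique entirely inside one bag — forcing width ≥ 2. Combining the bounds, tw(G) = 2.

Treewidth 2.
One optimal decomposition is:
Bags: B1 = {0, 1, 2}
Tree: (single bag)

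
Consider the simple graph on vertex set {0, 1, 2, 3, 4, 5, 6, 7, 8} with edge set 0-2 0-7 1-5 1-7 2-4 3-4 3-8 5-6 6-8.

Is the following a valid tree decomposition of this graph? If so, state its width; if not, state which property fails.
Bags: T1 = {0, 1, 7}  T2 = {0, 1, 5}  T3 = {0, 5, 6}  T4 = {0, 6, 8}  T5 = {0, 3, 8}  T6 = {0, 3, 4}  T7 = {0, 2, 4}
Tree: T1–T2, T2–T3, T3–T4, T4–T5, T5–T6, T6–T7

Yes; width 2.

Checking the three conditions: (i) the bags cover all of {0, 1, 2, 3, 4, 5, 6, 7, 8}; (ii) for each edge, some bag contains both endpoints; (iii) the bags containing any fixed vertex form a subtree. All hold, so the decomposition is valid with width 3 − 1 = 2.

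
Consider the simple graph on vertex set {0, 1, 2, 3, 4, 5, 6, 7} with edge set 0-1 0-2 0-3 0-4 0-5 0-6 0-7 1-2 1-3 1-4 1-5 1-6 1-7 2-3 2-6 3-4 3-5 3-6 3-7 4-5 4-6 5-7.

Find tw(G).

4

A width-4 tree decomposition is:
Bags: B1 = {0, 1, 2, 3, 6}  B2 = {0, 1, 3, 4, 6}  B3 = {0, 1, 3, 4, 5}  B4 = {0, 1, 3, 5, 7}
Tree: B1–B2, B2–B3, B3–B4
Every bag has size at most 5, so the width is 5 − 1 = 4 and tw(G) ≤ 4. Conversely, {0, 1, 2, 3, 6} is a clique of size 5, and the vertices of any clique must share a bag in every tree decomposition; so some bag has ≥ 5 vertices and tw(G) ≥ 4. Combining the bounds, tw(G) = 4.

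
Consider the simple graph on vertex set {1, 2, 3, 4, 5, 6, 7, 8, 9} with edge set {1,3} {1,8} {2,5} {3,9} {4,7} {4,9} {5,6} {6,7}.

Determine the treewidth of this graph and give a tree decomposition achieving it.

The largest bag has 2 vertices, giving width 1; this decomposition certifies tw(G) ≤ 1. G has an edge, so its treewidth is at least 1. Therefore the treewidth is 1.

Treewidth 1.
One optimal decomposition is:
Bags: B1 = {1, 8}  B2 = {1, 3}  B3 = {3, 9}  B4 = {4, 9}  B5 = {4, 7}  B6 = {6, 7}  B7 = {5, 6}  B8 = {2, 5}
Tree: B1–B2, B2–B3, B3–B4, B4–B5, B5–B6, B6–B7, B7–B8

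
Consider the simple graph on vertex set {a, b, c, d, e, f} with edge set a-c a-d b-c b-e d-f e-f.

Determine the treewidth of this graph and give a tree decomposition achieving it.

Each bag holds 3 vertices, so the decomposition has width 2, which upper-bounds the treewidth. For the lower bound, G contains the cycle e–f–d–a–c–b–e, so G is not a forest; only forests have treewidth ≤ 1, hence tw(G) ≥ 2. Hence tw(G) = 2 exactly.

Treewidth 2.
Bags: B1 = {d, e, f}  B2 = {a, d, e}  B3 = {a, c, e}  B4 = {b, c, e}
Tree: B1–B2, B2–B3, B3–B4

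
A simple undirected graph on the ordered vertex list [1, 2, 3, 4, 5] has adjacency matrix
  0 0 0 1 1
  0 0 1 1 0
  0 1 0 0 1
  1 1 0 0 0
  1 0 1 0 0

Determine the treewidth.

2

A width-2 tree decomposition is:
Bags: B1 = {2, 3, 5}  B2 = {1, 2, 5}  B3 = {1, 2, 4}
Tree: B1–B2, B2–B3
Each bag holds 3 vertices, so the decomposition has width 2, which upper-bounds the treewidth. For the lower bound, G contains the cycle 2–3–5–1–4–2, so G is not a forest; only forests have treewidth ≤ 1, hence tw(G) ≥ 2. Combining the bounds, tw(G) = 2.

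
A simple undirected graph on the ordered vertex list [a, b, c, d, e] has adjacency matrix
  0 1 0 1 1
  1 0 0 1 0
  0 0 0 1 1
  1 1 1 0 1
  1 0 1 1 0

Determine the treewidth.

A width-2 tree decomposition is:
Bags: B1 = {c, d, e}  B2 = {a, d, e}  B3 = {a, b, d}
Tree: B1–B2, B2–B3
Every bag has size at most 3, so the width is 3 − 1 = 2 and tw(G) ≤ 2. On the other hand G contains the 3-clique {c, d, e}. A clique must lie in a single bag of any decomposition, so no decomposition can have width below 2. Combining the bounds, tw(G) = 2.

2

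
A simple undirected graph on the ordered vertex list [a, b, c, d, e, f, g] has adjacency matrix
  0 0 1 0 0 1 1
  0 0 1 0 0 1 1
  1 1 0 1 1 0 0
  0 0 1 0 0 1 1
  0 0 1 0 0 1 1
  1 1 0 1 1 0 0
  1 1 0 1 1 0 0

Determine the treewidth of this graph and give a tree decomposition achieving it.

The largest bag has 4 vertices, giving width 3; this decomposition certifies tw(G) ≤ 3. For the lower bound: the 4 vertex sets {d,f}, {a,g}, {c}, {b} are disjoint, each induces a connected subgraph, and every pair is joined by at least one edge of G. Contracting each set to a single vertex therefore yields K_{4} as a minor, and since treewidth is minor-monotone, tw(G) ≥ tw(K_{4}) = 3. The upper and lower bounds meet at 3, so that is the treewidth.

Treewidth 3.
One such decomposition:
Bags: B1 = {c, d, f, g}  B2 = {a, c, f, g}  B3 = {b, c, f, g}  B4 = {c, e, f, g}
Tree: B1–B2, B2–B3, B3–B4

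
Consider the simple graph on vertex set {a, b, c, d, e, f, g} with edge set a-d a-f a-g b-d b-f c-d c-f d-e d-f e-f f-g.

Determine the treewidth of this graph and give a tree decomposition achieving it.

Treewidth 2.
Bags: B1 = {a, d, f}  B2 = {a, f, g}  B3 = {d, e, f}  B4 = {c, d, f}  B5 = {b, d, f}
Tree: B1–B2, B1–B3, B1–B4, B1–B5

The largest bag has 3 vertices, giving width 2; this decomposition certifies tw(G) ≤ 2. Conversely, {d, e, f} is a clique of size 3, and the vertices of any clique must share a bag in every tree decomposition; so some bag has ≥ 3 vertices and tw(G) ≥ 2. Combining the bounds, tw(G) = 2.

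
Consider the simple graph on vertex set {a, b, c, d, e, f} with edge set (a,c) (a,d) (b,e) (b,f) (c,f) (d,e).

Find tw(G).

2

A width-2 tree decomposition is:
Bags: B1 = {a, c, d}  B2 = {c, d, f}  B3 = {b, d, f}  B4 = {b, d, e}
Tree: B1–B2, B2–B3, B3–B4
Every bag has size at most 3, so the width is 3 − 1 = 2 and tw(G) ≤ 2. For the lower bound, G contains the cycle d–a–c–f–b–e–d, so G is not a forest; only forests have treewidth ≤ 1, hence tw(G) ≥ 2. Combining the bounds, tw(G) = 2.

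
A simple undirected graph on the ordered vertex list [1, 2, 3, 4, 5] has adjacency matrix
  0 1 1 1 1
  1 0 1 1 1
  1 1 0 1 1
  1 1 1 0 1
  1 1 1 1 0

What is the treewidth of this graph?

4

A width-4 tree decomposition is:
Bags: B1 = {1, 2, 3, 4, 5}
Tree: (single bag)
With just one bag of size 5, the width is 5 − 1 = 4, so tw(G) ≤ 4. On the other hand G contains the 5-clique {1, 2, 3, 4, 5}. A clique must lie in a single bag of any decomposition, so no decomposition can have width below 4. Hence tw(G) = 4 exactly.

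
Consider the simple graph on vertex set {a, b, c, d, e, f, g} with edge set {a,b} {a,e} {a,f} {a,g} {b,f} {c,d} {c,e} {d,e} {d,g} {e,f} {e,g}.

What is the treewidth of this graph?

A width-2 tree decomposition is:
Bags: B1 = {a, e, g}  B2 = {d, e, g}  B3 = {a, e, f}  B4 = {c, d, e}  B5 = {a, b, f}
Tree: B1–B2, B1–B3, B2–B4, B3–B5
Every bag has size at most 3, so the width is 3 − 1 = 2 and tw(G) ≤ 2. For the lower bound, the 3 vertices {d, e, g} are pairwise adjacent, and any tree decomposition puts a clique entirely inside one bag — forcing width ≥ 2. Therefore the treewidth is 2.

2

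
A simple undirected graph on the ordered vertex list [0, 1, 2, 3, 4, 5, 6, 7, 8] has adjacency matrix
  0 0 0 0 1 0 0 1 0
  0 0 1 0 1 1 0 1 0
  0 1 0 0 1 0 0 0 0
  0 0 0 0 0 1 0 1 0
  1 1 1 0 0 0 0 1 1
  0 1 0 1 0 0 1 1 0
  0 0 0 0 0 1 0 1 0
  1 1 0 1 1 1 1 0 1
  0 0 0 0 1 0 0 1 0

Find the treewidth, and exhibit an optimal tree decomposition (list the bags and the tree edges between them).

Every bag has size at most 3, so the width is 3 − 1 = 2 and tw(G) ≤ 2. Conversely, {1, 2, 4} is a clique of size 3, and the vertices of any clique must share a bag in every tree decomposition; so some bag has ≥ 3 vertices and tw(G) ≥ 2. Therefore the treewidth is 2.

Treewidth 2.
One optimal decomposition is:
Bags: B1 = {1, 4, 7}  B2 = {0, 4, 7}  B3 = {1, 5, 7}  B4 = {1, 2, 4}  B5 = {5, 6, 7}  B6 = {3, 5, 7}  B7 = {4, 7, 8}
Tree: B1–B2, B1–B3, B1–B4, B3–B5, B5–B6, B1–B7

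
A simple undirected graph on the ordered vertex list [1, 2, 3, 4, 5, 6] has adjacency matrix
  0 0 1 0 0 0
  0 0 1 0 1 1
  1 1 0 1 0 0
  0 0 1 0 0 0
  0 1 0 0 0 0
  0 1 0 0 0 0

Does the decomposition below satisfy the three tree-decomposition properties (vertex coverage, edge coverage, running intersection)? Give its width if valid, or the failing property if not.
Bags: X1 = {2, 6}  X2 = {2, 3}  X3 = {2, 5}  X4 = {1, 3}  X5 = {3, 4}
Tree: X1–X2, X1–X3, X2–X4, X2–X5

Yes; width 1.

Checking the three conditions: (i) the bags cover all of {1, 2, 3, 4, 5, 6}; (ii) for each edge, some bag contains both endpoints; (iii) the bags containing any fixed vertex form a subtree. All hold, so the decomposition is valid with width 2 − 1 = 1.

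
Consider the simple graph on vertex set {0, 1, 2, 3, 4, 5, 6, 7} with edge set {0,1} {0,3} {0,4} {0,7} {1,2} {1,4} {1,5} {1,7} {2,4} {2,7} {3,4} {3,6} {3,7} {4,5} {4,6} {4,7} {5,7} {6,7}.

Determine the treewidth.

A width-3 tree decomposition is:
Bags: B1 = {0, 3, 4, 7}  B2 = {3, 4, 6, 7}  B3 = {0, 1, 4, 7}  B4 = {1, 4, 5, 7}  B5 = {1, 2, 4, 7}
Tree: B1–B2, B1–B3, B3–B4, B3–B5
Each bag holds 4 vertices, so the decomposition has width 3, which upper-bounds the treewidth. On the other hand G contains the 4-clique {0, 1, 4, 7}. A clique must lie in a single bag of any decomposition, so no decomposition can have width below 3. Therefore the treewidth is 3.

3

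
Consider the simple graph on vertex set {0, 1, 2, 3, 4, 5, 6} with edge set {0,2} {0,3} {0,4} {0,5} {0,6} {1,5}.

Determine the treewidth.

1

A width-1 tree decomposition is:
Bags: B1 = {0, 3}  B2 = {0, 5}  B3 = {0, 6}  B4 = {0, 2}  B5 = {1, 5}  B6 = {0, 4}
Tree: B1–B2, B2–B3, B2–B4, B2–B5, B3–B6
Each bag holds 2 vertices, so the decomposition has width 1, which upper-bounds the treewidth. Any graph with an edge has treewidth ≥ 1, and G has the edge 0–3. Combining the bounds, tw(G) = 1.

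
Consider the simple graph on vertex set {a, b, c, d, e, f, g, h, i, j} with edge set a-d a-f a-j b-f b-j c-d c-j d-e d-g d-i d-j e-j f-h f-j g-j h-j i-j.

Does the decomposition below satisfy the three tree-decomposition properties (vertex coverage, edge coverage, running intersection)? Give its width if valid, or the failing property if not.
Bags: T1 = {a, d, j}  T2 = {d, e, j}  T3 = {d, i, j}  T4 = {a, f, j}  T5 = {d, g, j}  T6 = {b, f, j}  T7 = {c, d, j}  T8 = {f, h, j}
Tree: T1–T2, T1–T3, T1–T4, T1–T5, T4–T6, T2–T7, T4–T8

Every vertex of G appears in some bag (union = {a, b, c, d, e, f, g, h, i, j}); every edge is covered by a bag; and for each vertex v the set of bags containing v is connected in the bag tree. The decomposition is therefore valid. The largest bag has 3 vertices, so the width is 2.

Yes; width 2.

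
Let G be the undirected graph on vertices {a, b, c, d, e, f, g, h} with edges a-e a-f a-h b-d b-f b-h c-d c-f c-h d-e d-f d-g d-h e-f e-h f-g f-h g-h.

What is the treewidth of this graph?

A width-3 tree decomposition is:
Bags: B1 = {d, e, f, h}  B2 = {a, e, f, h}  B3 = {d, f, g, h}  B4 = {b, d, f, h}  B5 = {c, d, f, h}
Tree: B1–B2, B1–B3, B1–B4, B3–B5
Each bag holds 4 vertices, so the decomposition has width 3, which upper-bounds the treewidth. For the lower bound, the 4 vertices {d, f, g, h} are pairwise adjacent, and any tree decomposition puts a clique entirely inside one bag — forcing width ≥ 3. Combining the bounds, tw(G) = 3.

3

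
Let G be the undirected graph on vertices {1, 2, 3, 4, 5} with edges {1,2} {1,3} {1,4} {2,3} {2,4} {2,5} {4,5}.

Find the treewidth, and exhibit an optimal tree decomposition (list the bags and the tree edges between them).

Every bag has size at most 3, so the width is 3 − 1 = 2 and tw(G) ≤ 2. On the other hand G contains the 3-clique {1, 2, 3}. A clique must lie in a single bag of any decomposition, so no decomposition can have width below 2. Hence tw(G) = 2 exactly.

Treewidth 2.
Bags: B1 = {1, 2, 3}  B2 = {1, 2, 4}  B3 = {2, 4, 5}
Tree: B1–B2, B2–B3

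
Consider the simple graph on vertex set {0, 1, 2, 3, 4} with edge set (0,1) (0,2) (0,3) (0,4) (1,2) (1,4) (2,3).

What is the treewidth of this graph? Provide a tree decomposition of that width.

Treewidth 2.
One optimal decomposition is:
Bags: B1 = {0, 1, 2}  B2 = {0, 2, 3}  B3 = {0, 1, 4}
Tree: B1–B2, B1–B3

Each bag holds 3 vertices, so the decomposition has width 2, which upper-bounds the treewidth. For the lower bound, the 3 vertices {0, 1, 2} are pairwise adjacent, and any tree decomposition puts a clique entirely inside one bag — forcing width ≥ 2. Combining the bounds, tw(G) = 2.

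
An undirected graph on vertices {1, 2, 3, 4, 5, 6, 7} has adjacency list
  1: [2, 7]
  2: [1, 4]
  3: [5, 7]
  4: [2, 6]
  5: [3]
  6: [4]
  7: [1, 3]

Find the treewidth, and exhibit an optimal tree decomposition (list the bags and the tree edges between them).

Every bag has size at most 2, so the width is 2 − 1 = 1 and tw(G) ≤ 1. G has an edge, so its treewidth is at least 1. Hence tw(G) = 1 exactly.

Treewidth 1.
Bags: B1 = {3, 5}  B2 = {3, 7}  B3 = {1, 7}  B4 = {1, 2}  B5 = {2, 4}  B6 = {4, 6}
Tree: B1–B2, B2–B3, B3–B4, B4–B5, B5–B6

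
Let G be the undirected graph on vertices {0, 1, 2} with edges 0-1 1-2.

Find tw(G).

A width-1 tree decomposition is:
Bags: B1 = {0, 1}  B2 = {1, 2}
Tree: B1–B2
Every bag has size at most 2, so the width is 2 − 1 = 1 and tw(G) ≤ 1. Since G has at least one edge (e.g. 0–1), it is not an edgeless graph, so tw(G) ≥ 1. Combining the bounds, tw(G) = 1.

1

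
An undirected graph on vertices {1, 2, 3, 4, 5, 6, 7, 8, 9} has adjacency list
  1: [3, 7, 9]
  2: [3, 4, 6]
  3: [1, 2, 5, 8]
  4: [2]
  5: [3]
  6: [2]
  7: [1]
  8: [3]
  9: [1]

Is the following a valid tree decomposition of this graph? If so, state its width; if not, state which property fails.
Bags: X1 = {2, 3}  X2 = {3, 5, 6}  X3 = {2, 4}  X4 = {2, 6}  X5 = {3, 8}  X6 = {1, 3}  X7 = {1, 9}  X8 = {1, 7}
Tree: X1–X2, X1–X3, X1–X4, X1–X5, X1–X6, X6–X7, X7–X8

No — bags containing vertex 6 are not connected in the tree.

A tree decomposition must satisfy three properties: every vertex lies in some bag; for every edge, both endpoints lie together in some bag; and for every vertex, the bags containing it form a connected subtree. Here bags containing vertex 6 are not connected in the tree, so the decomposition is invalid.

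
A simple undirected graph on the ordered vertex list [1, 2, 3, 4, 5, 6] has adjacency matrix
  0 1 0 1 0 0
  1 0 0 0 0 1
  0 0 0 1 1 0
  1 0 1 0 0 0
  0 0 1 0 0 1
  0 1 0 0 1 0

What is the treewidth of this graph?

A width-2 tree decomposition is:
Bags: B1 = {1, 2, 6}  B2 = {1, 5, 6}  B3 = {1, 3, 5}  B4 = {1, 3, 4}
Tree: B1–B2, B2–B3, B3–B4
Each bag holds 3 vertices, so the decomposition has width 2, which upper-bounds the treewidth. For the lower bound, G contains the cycle 1–2–6–5–3–4–1, so G is not a forest; only forests have treewidth ≤ 1, hence tw(G) ≥ 2. The upper and lower bounds meet at 2, so that is the treewidth.

2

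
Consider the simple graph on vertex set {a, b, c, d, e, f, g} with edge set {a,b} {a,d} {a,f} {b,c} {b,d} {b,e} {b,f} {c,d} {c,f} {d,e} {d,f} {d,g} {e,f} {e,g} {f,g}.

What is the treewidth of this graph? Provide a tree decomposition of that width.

The largest bag has 4 vertices, giving width 3; this decomposition certifies tw(G) ≤ 3. On the other hand G contains the 4-clique {d, e, f, g}. A clique must lie in a single bag of any decomposition, so no decomposition can have width below 3. The upper and lower bounds meet at 3, so that is the treewidth.

Treewidth 3.
Bags: B1 = {b, d, e, f}  B2 = {d, e, f, g}  B3 = {b, c, d, f}  B4 = {a, b, d, f}
Tree: B1–B2, B1–B3, B3–B4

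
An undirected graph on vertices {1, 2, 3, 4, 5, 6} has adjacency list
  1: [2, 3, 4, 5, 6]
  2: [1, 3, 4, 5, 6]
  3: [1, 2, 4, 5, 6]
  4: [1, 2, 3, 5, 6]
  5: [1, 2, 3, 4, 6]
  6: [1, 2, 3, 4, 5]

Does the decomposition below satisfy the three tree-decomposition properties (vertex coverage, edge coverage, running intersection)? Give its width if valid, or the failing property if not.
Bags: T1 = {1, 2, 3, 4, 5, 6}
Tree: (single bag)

Vertex coverage: the bags together contain {1, 2, 3, 4, 5, 6}, the full vertex set. Edge coverage: each edge of G has both endpoints in at least one bag. Running intersection: for every vertex, the bags containing it form a connected subtree. All three properties hold, so this is a valid tree decomposition of width max|bag| − 1 = 5, and hence tw(G) ≤ 5.

Yes; width 5.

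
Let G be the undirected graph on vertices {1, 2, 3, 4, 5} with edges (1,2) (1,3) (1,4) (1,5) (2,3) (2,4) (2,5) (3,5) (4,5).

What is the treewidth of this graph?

A width-3 tree decomposition is:
Bags: B1 = {1, 2, 3, 5}  B2 = {1, 2, 4, 5}
Tree: B1–B2
Each bag holds 4 vertices, so the decomposition has width 3, which upper-bounds the treewidth. For the lower bound, the 4 vertices {1, 2, 3, 5} are pairwise adjacent, and any tree decomposition puts a clique entirely inside one bag — forcing width ≥ 3. The upper and lower bounds meet at 3, so that is the treewidth.

3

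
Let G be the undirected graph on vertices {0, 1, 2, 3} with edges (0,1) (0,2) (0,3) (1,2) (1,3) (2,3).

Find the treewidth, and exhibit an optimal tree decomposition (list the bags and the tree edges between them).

With just one bag of size 4, the width is 4 − 1 = 3, so tw(G) ≤ 3. For the lower bound, the 4 vertices {0, 1, 2, 3} are pairwise adjacent, and any tree decomposition puts a clique entirely inside one bag — forcing width ≥ 3. The upper and lower bounds meet at 3, so that is the treewidth.

Treewidth 3.
One such decomposition:
Bags: B1 = {0, 1, 2, 3}
Tree: (single bag)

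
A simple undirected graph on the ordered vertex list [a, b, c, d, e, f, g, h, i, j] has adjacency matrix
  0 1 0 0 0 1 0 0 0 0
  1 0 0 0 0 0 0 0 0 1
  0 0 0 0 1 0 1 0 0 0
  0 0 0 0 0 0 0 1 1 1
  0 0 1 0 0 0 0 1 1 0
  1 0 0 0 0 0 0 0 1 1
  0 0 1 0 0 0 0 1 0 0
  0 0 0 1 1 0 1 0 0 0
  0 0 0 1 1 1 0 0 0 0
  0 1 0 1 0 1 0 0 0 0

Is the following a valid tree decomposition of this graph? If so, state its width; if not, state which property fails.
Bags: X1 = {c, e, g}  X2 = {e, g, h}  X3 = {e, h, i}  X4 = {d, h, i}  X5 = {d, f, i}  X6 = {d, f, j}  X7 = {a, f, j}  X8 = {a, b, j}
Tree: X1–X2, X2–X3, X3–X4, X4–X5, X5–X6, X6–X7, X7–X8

Every vertex of G appears in some bag (union = {a, b, c, d, e, f, g, h, i, j}); every edge is covered by a bag; and for each vertex v the set of bags containing v is connected in the bag tree. The decomposition is therefore valid. The largest bag has 3 vertices, so the width is 2.

Yes; width 2.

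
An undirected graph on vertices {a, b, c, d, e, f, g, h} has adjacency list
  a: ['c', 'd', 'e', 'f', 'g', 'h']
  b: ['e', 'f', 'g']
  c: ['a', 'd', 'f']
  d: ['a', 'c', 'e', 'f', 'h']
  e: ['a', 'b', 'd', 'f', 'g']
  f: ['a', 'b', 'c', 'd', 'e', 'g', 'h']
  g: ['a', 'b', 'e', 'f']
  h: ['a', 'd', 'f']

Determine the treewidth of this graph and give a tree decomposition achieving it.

Treewidth 3.
Bags: B1 = {a, e, f, g}  B2 = {b, e, f, g}  B3 = {a, d, e, f}  B4 = {a, c, d, f}  B5 = {a, d, f, h}
Tree: B1–B2, B1–B3, B3–B4, B4–B5

Each bag holds 4 vertices, so the decomposition has width 3, which upper-bounds the treewidth. On the other hand G contains the 4-clique {a, d, e, f}. A clique must lie in a single bag of any decomposition, so no decomposition can have width below 3. The upper and lower bounds meet at 3, so that is the treewidth.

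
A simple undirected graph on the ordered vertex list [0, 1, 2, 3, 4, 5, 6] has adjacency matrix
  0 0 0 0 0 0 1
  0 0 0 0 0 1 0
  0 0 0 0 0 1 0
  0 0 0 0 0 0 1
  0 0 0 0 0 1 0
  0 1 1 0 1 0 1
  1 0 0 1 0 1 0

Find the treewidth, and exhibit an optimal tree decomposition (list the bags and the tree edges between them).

Every bag has size at most 2, so the width is 2 − 1 = 1 and tw(G) ≤ 1. G has an edge, so its treewidth is at least 1. Therefore the treewidth is 1.

Treewidth 1.
One such decomposition:
Bags: B1 = {0, 6}  B2 = {5, 6}  B3 = {3, 6}  B4 = {2, 5}  B5 = {1, 5}  B6 = {4, 5}
Tree: B1–B2, B2–B3, B2–B4, B2–B5, B2–B6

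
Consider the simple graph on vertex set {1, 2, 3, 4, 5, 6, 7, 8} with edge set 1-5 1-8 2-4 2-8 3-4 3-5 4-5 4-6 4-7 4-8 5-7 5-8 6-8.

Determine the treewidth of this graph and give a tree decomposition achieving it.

Each bag holds 3 vertices, so the decomposition has width 2, which upper-bounds the treewidth. Conversely, {1, 5, 8} is a clique of size 3, and the vertices of any clique must share a bag in every tree decomposition; so some bag has ≥ 3 vertices and tw(G) ≥ 2. Therefore the treewidth is 2.

Treewidth 2.
One such decomposition:
Bags: B1 = {2, 4, 8}  B2 = {4, 5, 8}  B3 = {4, 5, 7}  B4 = {4, 6, 8}  B5 = {3, 4, 5}  B6 = {1, 5, 8}
Tree: B1–B2, B2–B3, B2–B4, B3–B5, B2–B6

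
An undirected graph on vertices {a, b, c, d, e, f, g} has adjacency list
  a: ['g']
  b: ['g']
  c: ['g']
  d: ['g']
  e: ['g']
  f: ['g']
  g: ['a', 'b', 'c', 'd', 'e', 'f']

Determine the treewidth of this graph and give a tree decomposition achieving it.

Treewidth 1.
One optimal decomposition is:
Bags: B1 = {f, g}  B2 = {e, g}  B3 = {b, g}  B4 = {c, g}  B5 = {a, g}  B6 = {d, g}
Tree: B1–B2, B2–B3, B2–B4, B2–B5, B1–B6

The largest bag has 2 vertices, giving width 1; this decomposition certifies tw(G) ≤ 1. Since G has at least one edge (e.g. g–f), it is not an edgeless graph, so tw(G) ≥ 1. Hence tw(G) = 1 exactly.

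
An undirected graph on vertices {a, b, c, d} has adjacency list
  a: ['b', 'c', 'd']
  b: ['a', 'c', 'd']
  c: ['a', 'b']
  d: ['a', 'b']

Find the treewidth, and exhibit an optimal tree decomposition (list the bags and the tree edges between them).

Treewidth 2.
One optimal decomposition is:
Bags: B1 = {a, b, d}  B2 = {a, b, c}
Tree: B1–B2

Every bag has size at most 3, so the width is 3 − 1 = 2 and tw(G) ≤ 2. Conversely, {a, b, d} is a clique of size 3, and the vertices of any clique must share a bag in every tree decomposition; so some bag has ≥ 3 vertices and tw(G) ≥ 2. The upper and lower bounds meet at 2, so that is the treewidth.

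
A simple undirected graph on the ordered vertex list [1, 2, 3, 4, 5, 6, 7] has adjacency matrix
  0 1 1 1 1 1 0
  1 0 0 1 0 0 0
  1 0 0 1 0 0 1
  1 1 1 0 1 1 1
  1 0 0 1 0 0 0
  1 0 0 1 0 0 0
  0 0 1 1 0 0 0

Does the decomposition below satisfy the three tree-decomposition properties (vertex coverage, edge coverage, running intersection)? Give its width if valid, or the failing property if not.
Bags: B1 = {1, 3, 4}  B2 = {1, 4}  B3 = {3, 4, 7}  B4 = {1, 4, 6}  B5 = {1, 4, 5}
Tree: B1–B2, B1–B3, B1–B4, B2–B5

A tree decomposition must satisfy three properties: every vertex lies in some bag; for every edge, both endpoints lie together in some bag; and for every vertex, the bags containing it form a connected subtree. Here vertex 2 appears in no bag, so the decomposition is invalid.

No — vertex 2 appears in no bag.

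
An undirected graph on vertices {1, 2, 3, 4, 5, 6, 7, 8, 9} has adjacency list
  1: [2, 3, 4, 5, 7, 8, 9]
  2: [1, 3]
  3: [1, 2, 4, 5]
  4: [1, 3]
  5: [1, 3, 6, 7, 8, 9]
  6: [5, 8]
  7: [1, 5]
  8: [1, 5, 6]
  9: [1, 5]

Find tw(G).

A width-2 tree decomposition is:
Bags: B1 = {1, 5, 8}  B2 = {1, 3, 5}  B3 = {5, 6, 8}  B4 = {1, 3, 4}  B5 = {1, 5, 7}  B6 = {1, 2, 3}  B7 = {1, 5, 9}
Tree: B1–B2, B1–B3, B2–B4, B2–B5, B2–B6, B2–B7
Each bag holds 3 vertices, so the decomposition has width 2, which upper-bounds the treewidth. Conversely, {1, 2, 3} is a clique of size 3, and the vertices of any clique must share a bag in every tree decomposition; so some bag has ≥ 3 vertices and tw(G) ≥ 2. Hence tw(G) = 2 exactly.

2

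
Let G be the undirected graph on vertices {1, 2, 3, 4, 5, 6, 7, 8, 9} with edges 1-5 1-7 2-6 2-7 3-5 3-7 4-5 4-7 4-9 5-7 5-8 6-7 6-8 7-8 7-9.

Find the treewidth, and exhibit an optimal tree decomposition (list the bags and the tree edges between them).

Treewidth 2.
One such decomposition:
Bags: B1 = {2, 6, 7}  B2 = {6, 7, 8}  B3 = {5, 7, 8}  B4 = {3, 5, 7}  B5 = {1, 5, 7}  B6 = {4, 5, 7}  B7 = {4, 7, 9}
Tree: B1–B2, B2–B3, B3–B4, B3–B5, B3–B6, B6–B7

Every bag has size at most 3, so the width is 3 − 1 = 2 and tw(G) ≤ 2. On the other hand G contains the 3-clique {4, 7, 9}. A clique must lie in a single bag of any decomposition, so no decomposition can have width below 2. Combining the bounds, tw(G) = 2.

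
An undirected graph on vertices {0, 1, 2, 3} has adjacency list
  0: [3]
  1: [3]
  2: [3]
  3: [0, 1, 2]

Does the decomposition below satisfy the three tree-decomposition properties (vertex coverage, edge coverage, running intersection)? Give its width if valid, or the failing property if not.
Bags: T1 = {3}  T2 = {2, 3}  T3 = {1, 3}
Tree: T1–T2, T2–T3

No — vertex 0 appears in no bag.

A tree decomposition must satisfy three properties: every vertex lies in some bag; for every edge, both endpoints lie together in some bag; and for every vertex, the bags containing it form a connected subtree. Here vertex 0 appears in no bag, so the decomposition is invalid.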